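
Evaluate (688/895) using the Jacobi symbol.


Compute (688/895) via quadratic reciprocity:
  pull out 2: (2/895) = +1  (since 895 mod 8 = 7)
  pull out 2: (2/895) = +1  (since 895 mod 8 = 7)
  pull out 2: (2/895) = +1  (since 895 mod 8 = 7)
  pull out 2: (2/895) = +1  (since 895 mod 8 = 7)
  reciprocity: (43/895) -> -(895/43)
  reduce: (35/43)
  reciprocity: (35/43) -> -(43/35)
  reduce: (8/35)
  pull out 2: (2/35) = -1  (since 35 mod 8 = 3)
  pull out 2: (2/35) = -1  (since 35 mod 8 = 3)
  pull out 2: (2/35) = -1  (since 35 mod 8 = 3)
  (1/35) = 1
Product of signs = -1

-1


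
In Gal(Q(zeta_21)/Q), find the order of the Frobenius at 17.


The Frobenius at p in Gal(Q(zeta_n)/Q) = (Z/nZ)* is the class of p, so its order is ord_21(17), the smallest k >= 1 with 17^k = 1 mod 21.
n = 21 = 3 * 7, phi(21) = 12; the order divides phi(n).
Divisors of 12: 1, 2, 3, 4, 6, 12
Repeated squaring mod 21: 17^1 = 17, 17^2 = 16, 17^4 = 4, 17^8 = 16
Test divisors in increasing order:
  k=1: 17^1 = 17 mod 21
  k=2: 17^2 = 16 mod 21
  k=3: 17^3 = 16 * 17 = 20 mod 21
  k=4: 17^4 = 4 mod 21
  k=6: 17^6 = 4 * 16 = 1 mod 21  <- first divisor giving 1
Order = 6

6


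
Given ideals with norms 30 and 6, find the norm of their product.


N(IJ) = N(I) * N(J)
= 30 * 6
= 180

180


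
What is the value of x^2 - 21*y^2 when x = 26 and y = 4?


x^2 - d*y^2
= 26^2 - 21*4^2
= 676 - 336
= 340

340


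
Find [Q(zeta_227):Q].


The degree equals Euler's totient phi(227).
227 = 227
phi(227) = 226

226


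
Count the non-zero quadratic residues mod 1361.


For prime p, the number of non-zero quadratic residues is (p-1)/2.
= (1361-1)/2
= 680

680


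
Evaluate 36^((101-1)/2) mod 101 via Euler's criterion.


p = 101 is prime and the exponent is (p-1)/2 = 50, so by Euler's criterion 36^50 = (36/101) = +1 or -1 mod 101.
Compute by square-and-multiply:
  50 = 32 + 16 + 2 (binary 110010)
  Repeated squaring mod 101: 36^1 = 36, 36^2 = 84, 36^4 = 87, 36^8 = 95, 36^16 = 36, 36^32 = 84
  36^50 = 36^32 * 36^16 * 36^2 = 84 * 36 * 84 mod 101
    84 * 36 = 3024 = 95 mod 101
    95 * 84 = 7980 = 1 mod 101
  36^50 = 1 mod 101
Result 1: 36 is a quadratic residue mod 101.
36^50 mod 101 = 1

1


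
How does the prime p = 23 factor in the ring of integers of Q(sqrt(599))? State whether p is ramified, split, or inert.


K = Q(sqrt(599)). Since d mod 4 = 3, disc(K) = 2396.
Check p | disc: 2396 mod 23 = 4.
p does not divide disc. Compute Legendre symbol (d/p):
1^((23-1)/2) mod 23 = 1
(d/p) = 1, so p splits: (p) = P*P' with e=1, f=1, g=2.
Therefore p is split.

split


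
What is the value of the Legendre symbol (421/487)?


p = 487 is prime, so compute (421/487) with the reciprocity algorithm (Jacobi-symbol steps: pull out 2s via (2/n), flip via reciprocity, reduce):
  reciprocity: (421/487) -> +(487/421)
  reduce: (66/421)
  pull out 2: (2/421) = -1  (since 421 mod 8 = 5)
  reciprocity: (33/421) -> +(421/33)
  reduce: (25/33)
  reciprocity: (25/33) -> +(33/25)
  reduce: (8/25)
  pull out 2: (2/25) = +1  (since 25 mod 8 = 1)
  pull out 2: (2/25) = +1  (since 25 mod 8 = 1)
  pull out 2: (2/25) = +1  (since 25 mod 8 = 1)
  (1/25) = 1
Product of signs = -1
(421/487) = -1

-1


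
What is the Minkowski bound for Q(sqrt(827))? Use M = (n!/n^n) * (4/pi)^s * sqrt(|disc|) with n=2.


d = 827, d mod 4 = 3, so disc(K) = 4d = 3308; |disc(K)| = 3308
Real quadratic field, so n = 2, s = r2 = 0, r1 = 2
M = (n!/n^n) * (4/pi)^s * sqrt(|disc(K)|) = (2!/2^2) * (4/pi)^0 * sqrt(3308)
= 0.5 * 1.000000 * 57.515215
= 28.7576

28.7576


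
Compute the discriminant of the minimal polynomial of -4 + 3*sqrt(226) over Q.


The element -4 + 3*sqrt(226) has minimal polynomial:
x^2 + 8*x - 2018
Discriminant = (8)^2 - 4*(-2018)
= 64 + 8072
= 8136

8136


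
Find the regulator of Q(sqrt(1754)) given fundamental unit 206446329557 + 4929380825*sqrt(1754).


epsilon = 206446329557 + 4929380825*sqrt(1754)
= 4.1289e+11
R = ln(4.1289e+11)
= 26.7465

26.7465


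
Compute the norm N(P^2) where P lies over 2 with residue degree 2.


N(P^a) = p^(a*f)
= 2^(2*2)
= 2^4
= 16

16


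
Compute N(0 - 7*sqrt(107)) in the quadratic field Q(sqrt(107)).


N(a + b*sqrt(d)) = a^2 - d*b^2
= (0)^2 - (107)*(-7)^2
= 0 - 5243
= -5243

-5243


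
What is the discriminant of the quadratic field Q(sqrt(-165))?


For K = Q(sqrt(d)) with d squarefree: disc(K) = d if d = 1 mod 4, and disc(K) = 4d if d = 2 or 3 mod 4.
Here d = -165, and d mod 4 = 3.
d = 3 mod 4, not 1 (O_K = Z[sqrt(d)]), so disc(K) = 4d = 4 * (-165) = -660

-660


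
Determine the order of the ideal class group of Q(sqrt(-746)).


K = Q(sqrt(-746)). d mod 4 = 2, so D = disc(K) = 4d = -2984
h(K) equals the number of primitive reduced positive-definite forms (a, b, c) = a*x^2 + b*x*y + c*y^2 with b^2 - 4ac = D,
where reduced means |b| <= a <= c, with b >= 0 whenever |b| = a or a = c, and primitive means gcd(a, b, c) = 1.
Reduced forces 3a^2 <= |D| = 2984, so 1 <= a <= 31; b must have the parity of D, and c = (b^2 - D)/(4a) must be an integer >= a.
Enumerate a = 1..31, b in [-a, a]:
  a=1: (1, 0, 746)  [1]
  a=2: (2, 0, 373)  [1]
  a=3: (3, -2, 249), (3, 2, 249)  [2]
  a=4: none
  a=5: (5, -4, 150), (5, 4, 150)  [2]
  a=6: (6, -4, 125), (6, 4, 125)  [2]
  a=7..8: none
  a=9: (9, -2, 83), (9, 2, 83)  [2]
  a=10: (10, -4, 75), (10, 4, 75)  [2]
  a=11..14: none
  a=15: (15, -14, 53), (15, -4, 50), (15, 4, 50), (15, 14, 53)  [4]
  a=16: none
  a=17: (17, -12, 46), (17, 12, 46)  [2]
  a=18: (18, -16, 45), (18, 16, 45)  [2]
  a=19..22: none
  a=23: (23, -12, 34), (23, 12, 34)  [2]
  a=24: none
  a=25: (25, -4, 30), (25, 4, 30)  [2]
  a=26: none
  a=27: (27, -16, 30), (27, 16, 30)  [2]
  a=28..31: none
Total reduced forms: 1 + 1 + 2 + 2 + 2 + 2 + 2 + 4 + 2 + 2 + 2 + 2 + 2 = 26
h = 26

26


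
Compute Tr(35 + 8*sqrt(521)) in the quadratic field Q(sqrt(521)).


Tr(a + b*sqrt(d)) = (a + b*sqrt(d)) + (a - b*sqrt(d)) = 2a
= 2 * (35)
= 70

70


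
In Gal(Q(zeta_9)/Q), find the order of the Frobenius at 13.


The Frobenius at p in Gal(Q(zeta_n)/Q) = (Z/nZ)* is the class of p, so its order is ord_9(13), the smallest k >= 1 with 13^k = 1 mod 9.
n = 9 = 3^2, phi(9) = 6; the order divides phi(n).
Divisors of 6: 1, 2, 3, 6
Repeated squaring mod 9: 13^1 = 4, 13^2 = 7, 13^4 = 4
Test divisors in increasing order:
  k=1: 13^1 = 4 mod 9
  k=2: 13^2 = 7 mod 9
  k=3: 13^3 = 7 * 4 = 1 mod 9  <- first divisor giving 1
Order = 3

3


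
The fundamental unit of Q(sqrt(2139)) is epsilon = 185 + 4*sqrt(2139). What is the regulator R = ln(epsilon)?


epsilon = 185 + 4*sqrt(2139)
= 369.9973
R = ln(369.9973)
= 5.9135

5.9135


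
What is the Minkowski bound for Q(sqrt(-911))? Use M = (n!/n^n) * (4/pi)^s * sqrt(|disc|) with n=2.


d = -911, d mod 4 = 1, so disc(K) = d = -911; |disc(K)| = 911
Imaginary quadratic field, so n = 2, s = r2 = 1, r1 = 0
M = (n!/n^n) * (4/pi)^s * sqrt(|disc(K)|) = (2!/2^2) * (4/pi)^1 * sqrt(911)
= 0.5 * 1.273240 * 30.182777
= 19.2150

19.2150


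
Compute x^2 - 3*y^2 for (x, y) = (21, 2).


x^2 - d*y^2
= 21^2 - 3*2^2
= 441 - 12
= 429

429


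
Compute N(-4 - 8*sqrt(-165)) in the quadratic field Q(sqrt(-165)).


N(a + b*sqrt(d)) = a^2 - d*b^2
= (-4)^2 - (-165)*(-8)^2
= 16 + 10560
= 10576

10576


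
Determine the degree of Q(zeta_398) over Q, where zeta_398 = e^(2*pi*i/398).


The degree equals Euler's totient phi(398).
398 = 2 * 199
phi(398) = 198

198


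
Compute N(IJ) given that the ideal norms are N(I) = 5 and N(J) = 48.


N(IJ) = N(I) * N(J)
= 5 * 48
= 240

240


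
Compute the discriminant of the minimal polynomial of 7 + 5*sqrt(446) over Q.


The element 7 + 5*sqrt(446) has minimal polynomial:
x^2 - 14*x - 11101
Discriminant = (-14)^2 - 4*(-11101)
= 196 + 44404
= 44600

44600


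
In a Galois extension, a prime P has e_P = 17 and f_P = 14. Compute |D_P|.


|D_P| = e * f
= 17 * 14
= 238

238


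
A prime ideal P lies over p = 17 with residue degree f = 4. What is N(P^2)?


N(P^a) = p^(a*f)
= 17^(2*4)
= 17^8
= 6975757441

6975757441


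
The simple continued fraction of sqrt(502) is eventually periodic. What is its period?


Run the CF algorithm for sqrt(502).
a_0 = floor(sqrt(502)) = 22; set m_0=0, q_0=1.
Recurrence: m' = q*a - m,  q' = (d - m'^2)/q,  a' = floor((a_0 + m')/q').
  step 1: m=22, q=18, a=2
  step 2: m=14, q=17, a=2
  step 3: m=20, q=6, a=7
  step 4: m=22, q=3, a=14
  step 5: m=20, q=34, a=1
  step 6: m=14, q=9, a=4
  step 7: m=22, q=2, a=22
  step 8: m=22, q=9, a=4
  step 9: m=14, q=34, a=1
  step 10: m=20, q=3, a=14
  step 11: m=22, q=6, a=7
  step 12: m=20, q=17, a=2
  step 13: m=14, q=18, a=2
  step 14: m=22, q=1, a=44
a_14 = 2*a_0 = 44, so the period closes here.
sqrt(502) = [22; 2, 2, 7, 14, 1, 4, 22, 4, 1, 14, 7, 2, 2, 44]
Period length = 14

14


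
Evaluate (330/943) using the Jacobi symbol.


Compute (330/943) via quadratic reciprocity:
  pull out 2: (2/943) = +1  (since 943 mod 8 = 7)
  reciprocity: (165/943) -> +(943/165)
  reduce: (118/165)
  pull out 2: (2/165) = -1  (since 165 mod 8 = 5)
  reciprocity: (59/165) -> +(165/59)
  reduce: (47/59)
  reciprocity: (47/59) -> -(59/47)
  reduce: (12/47)
  pull out 2: (2/47) = +1  (since 47 mod 8 = 7)
  pull out 2: (2/47) = +1  (since 47 mod 8 = 7)
  reciprocity: (3/47) -> -(47/3)
  reduce: (2/3)
  pull out 2: (2/3) = -1  (since 3 mod 8 = 3)
  (1/3) = 1
Product of signs = 1

1


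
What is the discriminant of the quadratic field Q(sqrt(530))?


For K = Q(sqrt(d)) with d squarefree: disc(K) = d if d = 1 mod 4, and disc(K) = 4d if d = 2 or 3 mod 4.
Here d = 530, and d mod 4 = 2.
d = 2 mod 4, not 1 (O_K = Z[sqrt(d)]), so disc(K) = 4d = 4 * (530) = 2120

2120


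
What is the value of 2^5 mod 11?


p = 11 is prime and the exponent is (p-1)/2 = 5, so by Euler's criterion 2^5 = (2/11) = +1 or -1 mod 11.
Compute by square-and-multiply:
  5 = 4 + 1 (binary 101)
  Repeated squaring mod 11: 2^1 = 2, 2^2 = 4, 2^4 = 5
  2^5 = 2^4 * 2^1 = 5 * 2 mod 11
    5 * 2 = 10 = 10 mod 11
  2^5 = 10 mod 11
Result 10 = p - 1 = -1 mod 11: 2 is a quadratic non-residue mod 11. As a residue in [0, p-1] the value is 10.
2^5 mod 11 = 10

10


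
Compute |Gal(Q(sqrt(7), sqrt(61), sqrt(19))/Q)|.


The 3 square roots of distinct primes are multiplicatively independent over Q,
so [K:Q] = 2^3 and Gal(K/Q) is isomorphic to (Z/2Z)^3.
|Gal| = 2^3 = 8

8


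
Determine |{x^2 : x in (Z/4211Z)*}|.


For prime p, the number of non-zero quadratic residues is (p-1)/2.
= (4211-1)/2
= 2105

2105


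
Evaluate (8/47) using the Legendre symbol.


p = 47 is prime, so compute (8/47) with the reciprocity algorithm (Jacobi-symbol steps: pull out 2s via (2/n), flip via reciprocity, reduce):
  pull out 2: (2/47) = +1  (since 47 mod 8 = 7)
  pull out 2: (2/47) = +1  (since 47 mod 8 = 7)
  pull out 2: (2/47) = +1  (since 47 mod 8 = 7)
  (1/47) = 1
Product of signs = 1
(8/47) = 1

1


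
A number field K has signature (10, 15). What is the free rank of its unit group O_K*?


By Dirichlet's unit theorem:
rank = r1 + r2 - 1
= 10 + 15 - 1
= 24

24


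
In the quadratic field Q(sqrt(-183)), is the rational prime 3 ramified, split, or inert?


K = Q(sqrt(-183)). Since d mod 4 = 1, disc(K) = -183.
Check p | disc: -183 mod 3 = 0.
p divides disc, so p ramifies: (p) = P^2 with e=2, f=1, g=1.
Therefore p is ramified.

ramified


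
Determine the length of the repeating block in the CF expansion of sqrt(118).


Run the CF algorithm for sqrt(118).
a_0 = floor(sqrt(118)) = 10; set m_0=0, q_0=1.
Recurrence: m' = q*a - m,  q' = (d - m'^2)/q,  a' = floor((a_0 + m')/q').
  step 1: m=10, q=18, a=1
  step 2: m=8, q=3, a=6
  step 3: m=10, q=6, a=3
  step 4: m=8, q=9, a=2
  step 5: m=10, q=2, a=10
  step 6: m=10, q=9, a=2
  step 7: m=8, q=6, a=3
  step 8: m=10, q=3, a=6
  step 9: m=8, q=18, a=1
  step 10: m=10, q=1, a=20
a_10 = 2*a_0 = 20, so the period closes here.
sqrt(118) = [10; 1, 6, 3, 2, 10, 2, 3, 6, 1, 20]
Period length = 10

10


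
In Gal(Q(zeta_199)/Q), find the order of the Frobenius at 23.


The Frobenius at p in Gal(Q(zeta_n)/Q) = (Z/nZ)* is the class of p, so its order is ord_199(23), the smallest k >= 1 with 23^k = 1 mod 199.
n = 199 = 199, phi(199) = 198; the order divides phi(n).
Divisors of 198: 1, 2, 3, 6, 9, 11, 18, 22, 33, 66, 99, 198
Repeated squaring mod 199: 23^1 = 23, 23^2 = 131, 23^4 = 47, 23^8 = 20, 23^16 = 2, 23^32 = 4, 23^64 = 16, 23^128 = 57
Test divisors in increasing order:
  k=1: 23^1 = 23 mod 199
  k=2: 23^2 = 131 mod 199
  k=3: 23^3 = 131 * 23 = 28 mod 199
  k=6: 23^6 = 47 * 131 = 187 mod 199
  k=9: 23^9 = 20 * 23 = 62 mod 199
  k=11: 23^11 = 20 * 131 * 23 = 162 mod 199
  k=18: 23^18 = 2 * 131 = 63 mod 199
  k=22: 23^22 = 2 * 47 * 131 = 175 mod 199
  k=33: 23^33 = 4 * 23 = 92 mod 199
  k=66: 23^66 = 16 * 131 = 106 mod 199
  k=99: 23^99 = 16 * 4 * 131 * 23 = 1 mod 199  <- first divisor giving 1
Order = 99

99


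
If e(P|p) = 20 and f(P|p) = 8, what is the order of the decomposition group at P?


|D_P| = e * f
= 20 * 8
= 160

160


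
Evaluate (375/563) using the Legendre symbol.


p = 563 is prime, so compute (375/563) with the reciprocity algorithm (Jacobi-symbol steps: pull out 2s via (2/n), flip via reciprocity, reduce):
  reciprocity: (375/563) -> -(563/375)
  reduce: (188/375)
  pull out 2: (2/375) = +1  (since 375 mod 8 = 7)
  pull out 2: (2/375) = +1  (since 375 mod 8 = 7)
  reciprocity: (47/375) -> -(375/47)
  reduce: (46/47)
  pull out 2: (2/47) = +1  (since 47 mod 8 = 7)
  reciprocity: (23/47) -> -(47/23)
  reduce: (1/23)
  (1/23) = 1
Product of signs = -1
(375/563) = -1

-1


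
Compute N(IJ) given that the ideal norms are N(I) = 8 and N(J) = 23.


N(IJ) = N(I) * N(J)
= 8 * 23
= 184

184


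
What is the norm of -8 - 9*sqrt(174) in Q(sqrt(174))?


N(a + b*sqrt(d)) = a^2 - d*b^2
= (-8)^2 - (174)*(-9)^2
= 64 - 14094
= -14030

-14030


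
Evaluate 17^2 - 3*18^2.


x^2 - d*y^2
= 17^2 - 3*18^2
= 289 - 972
= -683

-683


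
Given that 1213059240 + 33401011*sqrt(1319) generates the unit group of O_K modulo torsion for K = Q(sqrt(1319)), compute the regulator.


epsilon = 1213059240 + 33401011*sqrt(1319)
= 2.4261e+09
R = ln(2.4261e+09)
= 21.6096

21.6096


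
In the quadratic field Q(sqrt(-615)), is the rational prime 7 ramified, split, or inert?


K = Q(sqrt(-615)). Since d mod 4 = 1, disc(K) = -615.
Check p | disc: -615 mod 7 = 1.
p does not divide disc. Compute Legendre symbol (d/p):
1^((7-1)/2) mod 7 = 1
(d/p) = 1, so p splits: (p) = P*P' with e=1, f=1, g=2.
Therefore p is split.

split


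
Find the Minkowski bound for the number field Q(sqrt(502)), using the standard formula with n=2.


d = 502, d mod 4 = 2, so disc(K) = 4d = 2008; |disc(K)| = 2008
Real quadratic field, so n = 2, s = r2 = 0, r1 = 2
M = (n!/n^n) * (4/pi)^s * sqrt(|disc(K)|) = (2!/2^2) * (4/pi)^0 * sqrt(2008)
= 0.5 * 1.000000 * 44.810713
= 22.4054

22.4054


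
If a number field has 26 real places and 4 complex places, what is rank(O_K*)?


By Dirichlet's unit theorem:
rank = r1 + r2 - 1
= 26 + 4 - 1
= 29

29


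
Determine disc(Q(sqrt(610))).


For K = Q(sqrt(d)) with d squarefree: disc(K) = d if d = 1 mod 4, and disc(K) = 4d if d = 2 or 3 mod 4.
Here d = 610, and d mod 4 = 2.
d = 2 mod 4, not 1 (O_K = Z[sqrt(d)]), so disc(K) = 4d = 4 * (610) = 2440

2440


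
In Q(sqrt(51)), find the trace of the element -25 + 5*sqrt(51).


Tr(a + b*sqrt(d)) = (a + b*sqrt(d)) + (a - b*sqrt(d)) = 2a
= 2 * (-25)
= -50

-50


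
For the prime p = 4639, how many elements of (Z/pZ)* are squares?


For prime p, the number of non-zero quadratic residues is (p-1)/2.
= (4639-1)/2
= 2319

2319


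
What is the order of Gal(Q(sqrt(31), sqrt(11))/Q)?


The 2 square roots of distinct primes are multiplicatively independent over Q,
so [K:Q] = 2^2 and Gal(K/Q) is isomorphic to (Z/2Z)^2.
|Gal| = 2^2 = 4

4


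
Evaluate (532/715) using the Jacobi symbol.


Compute (532/715) via quadratic reciprocity:
  pull out 2: (2/715) = -1  (since 715 mod 8 = 3)
  pull out 2: (2/715) = -1  (since 715 mod 8 = 3)
  reciprocity: (133/715) -> +(715/133)
  reduce: (50/133)
  pull out 2: (2/133) = -1  (since 133 mod 8 = 5)
  reciprocity: (25/133) -> +(133/25)
  reduce: (8/25)
  pull out 2: (2/25) = +1  (since 25 mod 8 = 1)
  pull out 2: (2/25) = +1  (since 25 mod 8 = 1)
  pull out 2: (2/25) = +1  (since 25 mod 8 = 1)
  (1/25) = 1
Product of signs = -1

-1


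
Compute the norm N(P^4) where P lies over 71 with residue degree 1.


N(P^a) = p^(a*f)
= 71^(4*1)
= 71^4
= 25411681

25411681


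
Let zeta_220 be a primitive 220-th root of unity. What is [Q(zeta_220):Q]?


The degree equals Euler's totient phi(220).
220 = 2^2 * 5 * 11
phi(220) = 80

80


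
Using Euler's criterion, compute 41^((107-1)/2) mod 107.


p = 107 is prime and the exponent is (p-1)/2 = 53, so by Euler's criterion 41^53 = (41/107) = +1 or -1 mod 107.
Compute by square-and-multiply:
  53 = 32 + 16 + 4 + 1 (binary 110101)
  Repeated squaring mod 107: 41^1 = 41, 41^2 = 76, 41^4 = 105, 41^8 = 4, 41^16 = 16, 41^32 = 42
  41^53 = 41^32 * 41^16 * 41^4 * 41^1 = 42 * 16 * 105 * 41 mod 107
    42 * 16 = 672 = 30 mod 107
    30 * 105 = 3150 = 47 mod 107
    47 * 41 = 1927 = 1 mod 107
  41^53 = 1 mod 107
Result 1: 41 is a quadratic residue mod 107.
41^53 mod 107 = 1

1


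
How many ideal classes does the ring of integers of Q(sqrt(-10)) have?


K = Q(sqrt(-10)). d mod 4 = 2, so D = disc(K) = 4d = -40
h(K) equals the number of primitive reduced positive-definite forms (a, b, c) = a*x^2 + b*x*y + c*y^2 with b^2 - 4ac = D,
where reduced means |b| <= a <= c, with b >= 0 whenever |b| = a or a = c, and primitive means gcd(a, b, c) = 1.
Reduced forces 3a^2 <= |D| = 40, so 1 <= a <= 3; b must have the parity of D, and c = (b^2 - D)/(4a) must be an integer >= a.
Enumerate a = 1..3, b in [-a, a]:
  a=1: (1, 0, 10)  [1]
  a=2: (2, 0, 5)  [1]
  a=3: none
Total reduced forms: 1 + 1 = 2
h = 2

2


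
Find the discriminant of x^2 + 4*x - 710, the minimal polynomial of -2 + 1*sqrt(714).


The element -2 + 1*sqrt(714) has minimal polynomial:
x^2 + 4*x - 710
Discriminant = (4)^2 - 4*(-710)
= 16 + 2840
= 2856

2856


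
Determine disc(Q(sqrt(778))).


For K = Q(sqrt(d)) with d squarefree: disc(K) = d if d = 1 mod 4, and disc(K) = 4d if d = 2 or 3 mod 4.
Here d = 778, and d mod 4 = 2.
d = 2 mod 4, not 1 (O_K = Z[sqrt(d)]), so disc(K) = 4d = 4 * (778) = 3112

3112


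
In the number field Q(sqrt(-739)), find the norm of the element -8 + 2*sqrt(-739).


N(a + b*sqrt(d)) = a^2 - d*b^2
= (-8)^2 - (-739)*(2)^2
= 64 + 2956
= 3020

3020


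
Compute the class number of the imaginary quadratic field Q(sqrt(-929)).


K = Q(sqrt(-929)). d mod 4 = 3, so D = disc(K) = 4d = -3716
h(K) equals the number of primitive reduced positive-definite forms (a, b, c) = a*x^2 + b*x*y + c*y^2 with b^2 - 4ac = D,
where reduced means |b| <= a <= c, with b >= 0 whenever |b| = a or a = c, and primitive means gcd(a, b, c) = 1.
Reduced forces 3a^2 <= |D| = 3716, so 1 <= a <= 35; b must have the parity of D, and c = (b^2 - D)/(4a) must be an integer >= a.
Enumerate a = 1..35, b in [-a, a]:
  a=1: (1, 0, 929)  [1]
  a=2: (2, 2, 465)  [1]
  a=3: (3, -2, 310), (3, 2, 310)  [2]
  a=4: none
  a=5: (5, -2, 186), (5, 2, 186)  [2]
  a=6: (6, -2, 155), (6, 2, 155)  [2]
  a=7: (7, -6, 134), (7, 6, 134)  [2]
  a=8: none
  a=9: (9, -8, 105), (9, 8, 105)  [2]
  a=10: (10, -2, 93), (10, 2, 93)  [2]
  a=11..13: none
  a=14: (14, -6, 67), (14, 6, 67)  [2]
  a=15: (15, -8, 63), (15, -2, 62), (15, 2, 62), (15, 8, 63)  [4]
  a=16..17: none
  a=18: (18, -10, 53), (18, 10, 53)  [2]
  a=19..20: none
  a=21: (21, -20, 49), (21, -8, 45), (21, 8, 45), (21, 20, 49)  [4]
  a=22..24: none
  a=25: (25, -22, 42), (25, 22, 42)  [2]
  a=26: none
  a=27: (27, -8, 35), (27, 8, 35)  [2]
  a=28: none
  a=29: (29, -24, 37), (29, 24, 37)  [2]
  a=30: (30, -22, 35), (30, -2, 31), (30, 2, 31), (30, 22, 35)  [4]
  a=31..35: none
Total reduced forms: 1 + 1 + 2 + 2 + 2 + 2 + 2 + 2 + 2 + 4 + 2 + 4 + 2 + 2 + 2 + 4 = 36
h = 36

36


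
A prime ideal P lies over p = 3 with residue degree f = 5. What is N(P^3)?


N(P^a) = p^(a*f)
= 3^(3*5)
= 3^15
= 14348907

14348907


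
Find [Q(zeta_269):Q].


The degree equals Euler's totient phi(269).
269 = 269
phi(269) = 268

268


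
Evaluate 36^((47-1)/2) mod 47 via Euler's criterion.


p = 47 is prime and the exponent is (p-1)/2 = 23, so by Euler's criterion 36^23 = (36/47) = +1 or -1 mod 47.
Compute by square-and-multiply:
  23 = 16 + 4 + 2 + 1 (binary 10111)
  Repeated squaring mod 47: 36^1 = 36, 36^2 = 27, 36^4 = 24, 36^8 = 12, 36^16 = 3
  36^23 = 36^16 * 36^4 * 36^2 * 36^1 = 3 * 24 * 27 * 36 mod 47
    3 * 24 = 72 = 25 mod 47
    25 * 27 = 675 = 17 mod 47
    17 * 36 = 612 = 1 mod 47
  36^23 = 1 mod 47
Result 1: 36 is a quadratic residue mod 47.
36^23 mod 47 = 1

1


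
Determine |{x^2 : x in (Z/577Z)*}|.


For prime p, the number of non-zero quadratic residues is (p-1)/2.
= (577-1)/2
= 288

288


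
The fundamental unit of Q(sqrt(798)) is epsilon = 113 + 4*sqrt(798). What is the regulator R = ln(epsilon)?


epsilon = 113 + 4*sqrt(798)
= 225.9956
R = ln(225.9956)
= 5.4205

5.4205


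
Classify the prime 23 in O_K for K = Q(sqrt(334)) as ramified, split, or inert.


K = Q(sqrt(334)). Since d mod 4 = 2, disc(K) = 1336.
Check p | disc: 1336 mod 23 = 2.
p does not divide disc. Compute Legendre symbol (d/p):
12^((23-1)/2) mod 23 = 1
(d/p) = 1, so p splits: (p) = P*P' with e=1, f=1, g=2.
Therefore p is split.

split


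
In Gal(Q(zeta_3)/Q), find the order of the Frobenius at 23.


The Frobenius at p in Gal(Q(zeta_n)/Q) = (Z/nZ)* is the class of p, so its order is ord_3(23), the smallest k >= 1 with 23^k = 1 mod 3.
n = 3 = 3, phi(3) = 2; the order divides phi(n).
Divisors of 2: 1, 2
Repeated squaring mod 3: 23^1 = 2, 23^2 = 1
Test divisors in increasing order:
  k=1: 23^1 = 2 mod 3
  k=2: 23^2 = 1 mod 3  <- first divisor giving 1
Order = 2

2


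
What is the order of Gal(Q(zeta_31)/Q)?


|Gal(Q(zeta_31)/Q)| = phi(31)
= 30

30


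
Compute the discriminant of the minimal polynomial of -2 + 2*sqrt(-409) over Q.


The element -2 + 2*sqrt(-409) has minimal polynomial:
x^2 + 4*x + 1640
Discriminant = (4)^2 - 4*(1640)
= 16 - 6560
= -6544

-6544


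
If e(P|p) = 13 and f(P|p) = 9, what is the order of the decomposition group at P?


|D_P| = e * f
= 13 * 9
= 117

117


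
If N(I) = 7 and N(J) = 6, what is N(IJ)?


N(IJ) = N(I) * N(J)
= 7 * 6
= 42

42


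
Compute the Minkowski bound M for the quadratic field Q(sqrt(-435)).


d = -435, d mod 4 = 1, so disc(K) = d = -435; |disc(K)| = 435
Imaginary quadratic field, so n = 2, s = r2 = 1, r1 = 0
M = (n!/n^n) * (4/pi)^s * sqrt(|disc(K)|) = (2!/2^2) * (4/pi)^1 * sqrt(435)
= 0.5 * 1.273240 * 20.856654
= 13.2778

13.2778


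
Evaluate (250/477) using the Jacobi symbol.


Compute (250/477) via quadratic reciprocity:
  pull out 2: (2/477) = -1  (since 477 mod 8 = 5)
  reciprocity: (125/477) -> +(477/125)
  reduce: (102/125)
  pull out 2: (2/125) = -1  (since 125 mod 8 = 5)
  reciprocity: (51/125) -> +(125/51)
  reduce: (23/51)
  reciprocity: (23/51) -> -(51/23)
  reduce: (5/23)
  reciprocity: (5/23) -> +(23/5)
  reduce: (3/5)
  reciprocity: (3/5) -> +(5/3)
  reduce: (2/3)
  pull out 2: (2/3) = -1  (since 3 mod 8 = 3)
  (1/3) = 1
Product of signs = 1

1


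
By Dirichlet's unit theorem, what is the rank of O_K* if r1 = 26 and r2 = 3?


By Dirichlet's unit theorem:
rank = r1 + r2 - 1
= 26 + 3 - 1
= 28

28


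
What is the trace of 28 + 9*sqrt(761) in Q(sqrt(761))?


Tr(a + b*sqrt(d)) = (a + b*sqrt(d)) + (a - b*sqrt(d)) = 2a
= 2 * (28)
= 56

56


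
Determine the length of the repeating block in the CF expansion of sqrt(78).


Run the CF algorithm for sqrt(78).
a_0 = floor(sqrt(78)) = 8; set m_0=0, q_0=1.
Recurrence: m' = q*a - m,  q' = (d - m'^2)/q,  a' = floor((a_0 + m')/q').
  step 1: m=8, q=14, a=1
  step 2: m=6, q=3, a=4
  step 3: m=6, q=14, a=1
  step 4: m=8, q=1, a=16
a_4 = 2*a_0 = 16, so the period closes here.
sqrt(78) = [8; 1, 4, 1, 16]
Period length = 4

4


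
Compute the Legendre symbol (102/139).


p = 139 is prime, so compute (102/139) with the reciprocity algorithm (Jacobi-symbol steps: pull out 2s via (2/n), flip via reciprocity, reduce):
  pull out 2: (2/139) = -1  (since 139 mod 8 = 3)
  reciprocity: (51/139) -> -(139/51)
  reduce: (37/51)
  reciprocity: (37/51) -> +(51/37)
  reduce: (14/37)
  pull out 2: (2/37) = -1  (since 37 mod 8 = 5)
  reciprocity: (7/37) -> +(37/7)
  reduce: (2/7)
  pull out 2: (2/7) = +1  (since 7 mod 8 = 7)
  (1/7) = 1
Product of signs = -1
(102/139) = -1

-1


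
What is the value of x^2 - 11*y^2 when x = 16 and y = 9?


x^2 - d*y^2
= 16^2 - 11*9^2
= 256 - 891
= -635

-635


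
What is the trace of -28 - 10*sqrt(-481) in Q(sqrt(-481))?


Tr(a + b*sqrt(d)) = (a + b*sqrt(d)) + (a - b*sqrt(d)) = 2a
= 2 * (-28)
= -56

-56


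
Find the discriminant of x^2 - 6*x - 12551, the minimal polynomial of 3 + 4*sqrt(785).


The element 3 + 4*sqrt(785) has minimal polynomial:
x^2 - 6*x - 12551
Discriminant = (-6)^2 - 4*(-12551)
= 36 + 50204
= 50240

50240


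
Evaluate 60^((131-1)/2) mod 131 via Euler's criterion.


p = 131 is prime and the exponent is (p-1)/2 = 65, so by Euler's criterion 60^65 = (60/131) = +1 or -1 mod 131.
Compute by square-and-multiply:
  65 = 64 + 1 (binary 1000001)
  Repeated squaring mod 131: 60^1 = 60, 60^2 = 63, 60^4 = 39, 60^8 = 80, 60^16 = 112, 60^32 = 99, 60^64 = 107
  60^65 = 60^64 * 60^1 = 107 * 60 mod 131
    107 * 60 = 6420 = 1 mod 131
  60^65 = 1 mod 131
Result 1: 60 is a quadratic residue mod 131.
60^65 mod 131 = 1

1


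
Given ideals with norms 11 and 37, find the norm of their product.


N(IJ) = N(I) * N(J)
= 11 * 37
= 407

407


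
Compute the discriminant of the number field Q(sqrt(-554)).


For K = Q(sqrt(d)) with d squarefree: disc(K) = d if d = 1 mod 4, and disc(K) = 4d if d = 2 or 3 mod 4.
Here d = -554, and d mod 4 = 2.
d = 2 mod 4, not 1 (O_K = Z[sqrt(d)]), so disc(K) = 4d = 4 * (-554) = -2216

-2216


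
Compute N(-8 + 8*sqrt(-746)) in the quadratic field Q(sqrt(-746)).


N(a + b*sqrt(d)) = a^2 - d*b^2
= (-8)^2 - (-746)*(8)^2
= 64 + 47744
= 47808

47808


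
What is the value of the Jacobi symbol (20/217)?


Compute (20/217) via quadratic reciprocity:
  pull out 2: (2/217) = +1  (since 217 mod 8 = 1)
  pull out 2: (2/217) = +1  (since 217 mod 8 = 1)
  reciprocity: (5/217) -> +(217/5)
  reduce: (2/5)
  pull out 2: (2/5) = -1  (since 5 mod 8 = 5)
  (1/5) = 1
Product of signs = -1

-1


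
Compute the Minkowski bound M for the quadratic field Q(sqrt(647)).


d = 647, d mod 4 = 3, so disc(K) = 4d = 2588; |disc(K)| = 2588
Real quadratic field, so n = 2, s = r2 = 0, r1 = 2
M = (n!/n^n) * (4/pi)^s * sqrt(|disc(K)|) = (2!/2^2) * (4/pi)^0 * sqrt(2588)
= 0.5 * 1.000000 * 50.872389
= 25.4362

25.4362


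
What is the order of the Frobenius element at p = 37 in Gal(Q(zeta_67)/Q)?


The Frobenius at p in Gal(Q(zeta_n)/Q) = (Z/nZ)* is the class of p, so its order is ord_67(37), the smallest k >= 1 with 37^k = 1 mod 67.
n = 67 = 67, phi(67) = 66; the order divides phi(n).
Divisors of 66: 1, 2, 3, 6, 11, 22, 33, 66
Repeated squaring mod 67: 37^1 = 37, 37^2 = 29, 37^4 = 37, 37^8 = 29, 37^16 = 37, 37^32 = 29, 37^64 = 37
Test divisors in increasing order:
  k=1: 37^1 = 37 mod 67
  k=2: 37^2 = 29 mod 67
  k=3: 37^3 = 29 * 37 = 1 mod 67  <- first divisor giving 1
Order = 3

3


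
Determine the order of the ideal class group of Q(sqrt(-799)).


K = Q(sqrt(-799)). d mod 4 = 1, so D = disc(K) = d = -799
h(K) equals the number of primitive reduced positive-definite forms (a, b, c) = a*x^2 + b*x*y + c*y^2 with b^2 - 4ac = D,
where reduced means |b| <= a <= c, with b >= 0 whenever |b| = a or a = c, and primitive means gcd(a, b, c) = 1.
Reduced forces 3a^2 <= |D| = 799, so 1 <= a <= 16; b must have the parity of D, and c = (b^2 - D)/(4a) must be an integer >= a.
Enumerate a = 1..16, b in [-a, a]:
  a=1: (1, 1, 200)  [1]
  a=2: (2, -1, 100), (2, 1, 100)  [2]
  a=3: none
  a=4: (4, -1, 50), (4, 1, 50)  [2]
  a=5: (5, -1, 40), (5, 1, 40)  [2]
  a=6..7: none
  a=8: (8, -1, 25), (8, 1, 25)  [2]
  a=9: none
  a=10: (10, -9, 22), (10, -1, 20), (10, 1, 20), (10, 9, 22)  [4]
  a=11: (11, -9, 20), (11, 9, 20)  [2]
  a=12..15: none
  a=16: (16, 15, 16)  [1]
Total reduced forms: 1 + 2 + 2 + 2 + 2 + 4 + 2 + 1 = 16
h = 16

16


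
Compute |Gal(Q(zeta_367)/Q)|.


|Gal(Q(zeta_367)/Q)| = phi(367)
= 366

366


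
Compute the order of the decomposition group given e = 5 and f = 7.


|D_P| = e * f
= 5 * 7
= 35

35


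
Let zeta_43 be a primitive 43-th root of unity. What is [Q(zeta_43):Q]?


The degree equals Euler's totient phi(43).
43 = 43
phi(43) = 42

42


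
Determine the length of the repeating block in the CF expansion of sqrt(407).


Run the CF algorithm for sqrt(407).
a_0 = floor(sqrt(407)) = 20; set m_0=0, q_0=1.
Recurrence: m' = q*a - m,  q' = (d - m'^2)/q,  a' = floor((a_0 + m')/q').
  step 1: m=20, q=7, a=5
  step 2: m=15, q=26, a=1
  step 3: m=11, q=11, a=2
  step 4: m=11, q=26, a=1
  step 5: m=15, q=7, a=5
  step 6: m=20, q=1, a=40
a_6 = 2*a_0 = 40, so the period closes here.
sqrt(407) = [20; 5, 1, 2, 1, 5, 40]
Period length = 6

6


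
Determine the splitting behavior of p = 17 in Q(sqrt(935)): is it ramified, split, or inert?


K = Q(sqrt(935)). Since d mod 4 = 3, disc(K) = 3740.
Check p | disc: 3740 mod 17 = 0.
p divides disc, so p ramifies: (p) = P^2 with e=2, f=1, g=1.
Therefore p is ramified.

ramified


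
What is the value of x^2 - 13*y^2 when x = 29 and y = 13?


x^2 - d*y^2
= 29^2 - 13*13^2
= 841 - 2197
= -1356

-1356


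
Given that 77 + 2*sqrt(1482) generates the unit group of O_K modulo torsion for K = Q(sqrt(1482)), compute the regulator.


epsilon = 77 + 2*sqrt(1482)
= 153.9935
R = ln(153.9935)
= 5.0369

5.0369


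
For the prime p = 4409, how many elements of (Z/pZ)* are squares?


For prime p, the number of non-zero quadratic residues is (p-1)/2.
= (4409-1)/2
= 2204

2204


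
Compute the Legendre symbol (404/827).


p = 827 is prime, so compute (404/827) with the reciprocity algorithm (Jacobi-symbol steps: pull out 2s via (2/n), flip via reciprocity, reduce):
  pull out 2: (2/827) = -1  (since 827 mod 8 = 3)
  pull out 2: (2/827) = -1  (since 827 mod 8 = 3)
  reciprocity: (101/827) -> +(827/101)
  reduce: (19/101)
  reciprocity: (19/101) -> +(101/19)
  reduce: (6/19)
  pull out 2: (2/19) = -1  (since 19 mod 8 = 3)
  reciprocity: (3/19) -> -(19/3)
  reduce: (1/3)
  (1/3) = 1
Product of signs = 1
(404/827) = 1

1


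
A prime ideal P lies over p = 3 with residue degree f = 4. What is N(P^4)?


N(P^a) = p^(a*f)
= 3^(4*4)
= 3^16
= 43046721

43046721


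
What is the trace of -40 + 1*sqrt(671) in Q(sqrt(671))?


Tr(a + b*sqrt(d)) = (a + b*sqrt(d)) + (a - b*sqrt(d)) = 2a
= 2 * (-40)
= -80

-80


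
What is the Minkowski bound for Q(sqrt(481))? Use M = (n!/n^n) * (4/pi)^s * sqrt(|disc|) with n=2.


d = 481, d mod 4 = 1, so disc(K) = d = 481; |disc(K)| = 481
Real quadratic field, so n = 2, s = r2 = 0, r1 = 2
M = (n!/n^n) * (4/pi)^s * sqrt(|disc(K)|) = (2!/2^2) * (4/pi)^0 * sqrt(481)
= 0.5 * 1.000000 * 21.931712
= 10.9659

10.9659


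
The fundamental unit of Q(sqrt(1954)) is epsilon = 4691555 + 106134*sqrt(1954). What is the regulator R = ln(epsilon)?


epsilon = 4691555 + 106134*sqrt(1954)
= 9.3831e+06
R = ln(9.3831e+06)
= 16.0544

16.0544


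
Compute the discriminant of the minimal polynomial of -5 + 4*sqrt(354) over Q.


The element -5 + 4*sqrt(354) has minimal polynomial:
x^2 + 10*x - 5639
Discriminant = (10)^2 - 4*(-5639)
= 100 + 22556
= 22656

22656


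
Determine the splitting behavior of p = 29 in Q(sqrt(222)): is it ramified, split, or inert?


K = Q(sqrt(222)). Since d mod 4 = 2, disc(K) = 888.
Check p | disc: 888 mod 29 = 18.
p does not divide disc. Compute Legendre symbol (d/p):
19^((29-1)/2) mod 29 = -1
(d/p) = -1, so p is inert: (p) stays prime with e=1, f=2, g=1.
Therefore p is inert.

inert


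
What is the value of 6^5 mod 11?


p = 11 is prime and the exponent is (p-1)/2 = 5, so by Euler's criterion 6^5 = (6/11) = +1 or -1 mod 11.
Compute by square-and-multiply:
  5 = 4 + 1 (binary 101)
  Repeated squaring mod 11: 6^1 = 6, 6^2 = 3, 6^4 = 9
  6^5 = 6^4 * 6^1 = 9 * 6 mod 11
    9 * 6 = 54 = 10 mod 11
  6^5 = 10 mod 11
Result 10 = p - 1 = -1 mod 11: 6 is a quadratic non-residue mod 11. As a residue in [0, p-1] the value is 10.
6^5 mod 11 = 10

10


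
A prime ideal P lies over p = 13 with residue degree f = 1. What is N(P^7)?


N(P^a) = p^(a*f)
= 13^(7*1)
= 13^7
= 62748517

62748517


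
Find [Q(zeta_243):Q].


The degree equals Euler's totient phi(243).
243 = 3^5
phi(243) = 162

162


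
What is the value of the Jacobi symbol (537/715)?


Compute (537/715) via quadratic reciprocity:
  reciprocity: (537/715) -> +(715/537)
  reduce: (178/537)
  pull out 2: (2/537) = +1  (since 537 mod 8 = 1)
  reciprocity: (89/537) -> +(537/89)
  reduce: (3/89)
  reciprocity: (3/89) -> +(89/3)
  reduce: (2/3)
  pull out 2: (2/3) = -1  (since 3 mod 8 = 3)
  (1/3) = 1
Product of signs = -1

-1


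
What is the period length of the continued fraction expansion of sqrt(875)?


Run the CF algorithm for sqrt(875).
a_0 = floor(sqrt(875)) = 29; set m_0=0, q_0=1.
Recurrence: m' = q*a - m,  q' = (d - m'^2)/q,  a' = floor((a_0 + m')/q').
  step 1: m=29, q=34, a=1
  step 2: m=5, q=25, a=1
  step 3: m=20, q=19, a=2
  step 4: m=18, q=29, a=1
  step 5: m=11, q=26, a=1
  step 6: m=15, q=25, a=1
  step 7: m=10, q=31, a=1
  step 8: m=21, q=14, a=3
  step 9: m=21, q=31, a=1
  step 10: m=10, q=25, a=1
  step 11: m=15, q=26, a=1
  step 12: m=11, q=29, a=1
  step 13: m=18, q=19, a=2
  step 14: m=20, q=25, a=1
  step 15: m=5, q=34, a=1
  step 16: m=29, q=1, a=58
a_16 = 2*a_0 = 58, so the period closes here.
sqrt(875) = [29; 1, 1, 2, 1, 1, 1, 1, 3, 1, 1, 1, 1, 2, 1, 1, 58]
Period length = 16

16


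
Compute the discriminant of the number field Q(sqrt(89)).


For K = Q(sqrt(d)) with d squarefree: disc(K) = d if d = 1 mod 4, and disc(K) = 4d if d = 2 or 3 mod 4.
Here d = 89, and d mod 4 = 1.
d = 1 mod 4 (O_K = Z[(1+sqrt(d))/2]), so disc(K) = d = 89

89


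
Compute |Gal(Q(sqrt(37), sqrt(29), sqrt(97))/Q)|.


The 3 square roots of distinct primes are multiplicatively independent over Q,
so [K:Q] = 2^3 and Gal(K/Q) is isomorphic to (Z/2Z)^3.
|Gal| = 2^3 = 8

8


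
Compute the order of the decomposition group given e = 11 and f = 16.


|D_P| = e * f
= 11 * 16
= 176

176


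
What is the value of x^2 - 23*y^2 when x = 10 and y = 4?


x^2 - d*y^2
= 10^2 - 23*4^2
= 100 - 368
= -268

-268


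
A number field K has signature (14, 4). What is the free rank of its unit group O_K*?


By Dirichlet's unit theorem:
rank = r1 + r2 - 1
= 14 + 4 - 1
= 17

17


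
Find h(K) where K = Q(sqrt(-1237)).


K = Q(sqrt(-1237)). d mod 4 = 3, so D = disc(K) = 4d = -4948
h(K) equals the number of primitive reduced positive-definite forms (a, b, c) = a*x^2 + b*x*y + c*y^2 with b^2 - 4ac = D,
where reduced means |b| <= a <= c, with b >= 0 whenever |b| = a or a = c, and primitive means gcd(a, b, c) = 1.
Reduced forces 3a^2 <= |D| = 4948, so 1 <= a <= 40; b must have the parity of D, and c = (b^2 - D)/(4a) must be an integer >= a.
Enumerate a = 1..40, b in [-a, a]:
  a=1: (1, 0, 1237)  [1]
  a=2: (2, 2, 619)  [1]
  a=3..6: none
  a=7: (7, -6, 178), (7, 6, 178)  [2]
  a=8..13: none
  a=14: (14, -6, 89), (14, 6, 89)  [2]
  a=15..16: none
  a=17: (17, -4, 73), (17, 4, 73)  [2]
  a=18: none
  a=19: (19, -12, 67), (19, 12, 67)  [2]
  a=20..33: none
  a=34: (34, -30, 43), (34, 30, 43)  [2]
  a=35..36: none
  a=37: (37, -26, 38), (37, 26, 38)  [2]
  a=38..40: none
Total reduced forms: 1 + 1 + 2 + 2 + 2 + 2 + 2 + 2 = 14
h = 14

14


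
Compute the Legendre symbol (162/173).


p = 173 is prime, so compute (162/173) with the reciprocity algorithm (Jacobi-symbol steps: pull out 2s via (2/n), flip via reciprocity, reduce):
  pull out 2: (2/173) = -1  (since 173 mod 8 = 5)
  reciprocity: (81/173) -> +(173/81)
  reduce: (11/81)
  reciprocity: (11/81) -> +(81/11)
  reduce: (4/11)
  pull out 2: (2/11) = -1  (since 11 mod 8 = 3)
  pull out 2: (2/11) = -1  (since 11 mod 8 = 3)
  (1/11) = 1
Product of signs = -1
(162/173) = -1

-1


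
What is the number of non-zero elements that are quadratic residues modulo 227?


For prime p, the number of non-zero quadratic residues is (p-1)/2.
= (227-1)/2
= 113

113


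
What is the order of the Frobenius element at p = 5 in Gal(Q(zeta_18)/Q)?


The Frobenius at p in Gal(Q(zeta_n)/Q) = (Z/nZ)* is the class of p, so its order is ord_18(5), the smallest k >= 1 with 5^k = 1 mod 18.
n = 18 = 2 * 3^2, phi(18) = 6; the order divides phi(n).
Divisors of 6: 1, 2, 3, 6
Repeated squaring mod 18: 5^1 = 5, 5^2 = 7, 5^4 = 13
Test divisors in increasing order:
  k=1: 5^1 = 5 mod 18
  k=2: 5^2 = 7 mod 18
  k=3: 5^3 = 7 * 5 = 17 mod 18
  k=6: 5^6 = 13 * 7 = 1 mod 18  <- first divisor giving 1
Order = 6

6


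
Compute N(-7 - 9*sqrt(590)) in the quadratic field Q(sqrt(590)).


N(a + b*sqrt(d)) = a^2 - d*b^2
= (-7)^2 - (590)*(-9)^2
= 49 - 47790
= -47741

-47741


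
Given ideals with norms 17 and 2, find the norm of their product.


N(IJ) = N(I) * N(J)
= 17 * 2
= 34

34


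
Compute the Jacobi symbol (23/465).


Compute (23/465) via quadratic reciprocity:
  reciprocity: (23/465) -> +(465/23)
  reduce: (5/23)
  reciprocity: (5/23) -> +(23/5)
  reduce: (3/5)
  reciprocity: (3/5) -> +(5/3)
  reduce: (2/3)
  pull out 2: (2/3) = -1  (since 3 mod 8 = 3)
  (1/3) = 1
Product of signs = -1

-1


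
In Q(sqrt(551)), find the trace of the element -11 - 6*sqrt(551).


Tr(a + b*sqrt(d)) = (a + b*sqrt(d)) + (a - b*sqrt(d)) = 2a
= 2 * (-11)
= -22

-22


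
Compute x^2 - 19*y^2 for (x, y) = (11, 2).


x^2 - d*y^2
= 11^2 - 19*2^2
= 121 - 76
= 45

45


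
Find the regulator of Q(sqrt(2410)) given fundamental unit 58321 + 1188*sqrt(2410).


epsilon = 58321 + 1188*sqrt(2410)
= 116642.0000
R = ln(116642.0000)
= 11.6669

11.6669


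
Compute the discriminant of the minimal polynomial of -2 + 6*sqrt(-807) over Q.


The element -2 + 6*sqrt(-807) has minimal polynomial:
x^2 + 4*x + 29056
Discriminant = (4)^2 - 4*(29056)
= 16 - 116224
= -116208

-116208


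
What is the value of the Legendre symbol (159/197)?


p = 197 is prime, so compute (159/197) with the reciprocity algorithm (Jacobi-symbol steps: pull out 2s via (2/n), flip via reciprocity, reduce):
  reciprocity: (159/197) -> +(197/159)
  reduce: (38/159)
  pull out 2: (2/159) = +1  (since 159 mod 8 = 7)
  reciprocity: (19/159) -> -(159/19)
  reduce: (7/19)
  reciprocity: (7/19) -> -(19/7)
  reduce: (5/7)
  reciprocity: (5/7) -> +(7/5)
  reduce: (2/5)
  pull out 2: (2/5) = -1  (since 5 mod 8 = 5)
  (1/5) = 1
Product of signs = -1
(159/197) = -1

-1


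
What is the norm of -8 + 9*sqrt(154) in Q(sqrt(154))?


N(a + b*sqrt(d)) = a^2 - d*b^2
= (-8)^2 - (154)*(9)^2
= 64 - 12474
= -12410

-12410


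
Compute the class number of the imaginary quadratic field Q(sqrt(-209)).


K = Q(sqrt(-209)). d mod 4 = 3, so D = disc(K) = 4d = -836
h(K) equals the number of primitive reduced positive-definite forms (a, b, c) = a*x^2 + b*x*y + c*y^2 with b^2 - 4ac = D,
where reduced means |b| <= a <= c, with b >= 0 whenever |b| = a or a = c, and primitive means gcd(a, b, c) = 1.
Reduced forces 3a^2 <= |D| = 836, so 1 <= a <= 16; b must have the parity of D, and c = (b^2 - D)/(4a) must be an integer >= a.
Enumerate a = 1..16, b in [-a, a]:
  a=1: (1, 0, 209)  [1]
  a=2: (2, 2, 105)  [1]
  a=3: (3, -2, 70), (3, 2, 70)  [2]
  a=4: none
  a=5: (5, -2, 42), (5, 2, 42)  [2]
  a=6: (6, -2, 35), (6, 2, 35)  [2]
  a=7: (7, -2, 30), (7, 2, 30)  [2]
  a=8: none
  a=9: (9, -8, 25), (9, 8, 25)  [2]
  a=10: (10, -2, 21), (10, 2, 21)  [2]
  a=11: (11, 0, 19)  [1]
  a=12: none
  a=13: (13, -10, 18), (13, 10, 18)  [2]
  a=14: (14, -2, 15), (14, 2, 15)  [2]
  a=15: (15, 8, 15)  [1]
  a=16: none
Total reduced forms: 1 + 1 + 2 + 2 + 2 + 2 + 2 + 2 + 1 + 2 + 2 + 1 = 20
h = 20

20
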